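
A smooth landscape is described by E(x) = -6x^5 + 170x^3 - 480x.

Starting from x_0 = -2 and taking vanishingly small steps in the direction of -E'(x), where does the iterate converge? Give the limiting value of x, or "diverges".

E'(x) = -30(x - 4)(x - 1)(x + 1)(x + 4), so E'(-2) = 1080.
Gradient descent moves in the -E' direction, i.e. x is decreasing.
The nearest critical point in that direction is x = -4, where E'' = 3600 > 0 (a local minimum). The iterate converges there.

-4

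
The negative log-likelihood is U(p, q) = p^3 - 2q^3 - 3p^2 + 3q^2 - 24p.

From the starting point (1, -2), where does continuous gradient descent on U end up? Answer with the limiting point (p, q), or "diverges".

(4, 0)

U is separable, so gradient descent decouples: p follows -∂U/∂p, q follows -∂U/∂q.
∂U/∂p = 3(p - 4)(p + 2); at p=1 this is -27, so p increases.
∂U/∂q = -6q(q - 1); at q=-2 this is -36, so q increases.
p converges to its nearest critical value 4 (a local min of the p-part); q converges to 0. The iterate converges to (4, 0).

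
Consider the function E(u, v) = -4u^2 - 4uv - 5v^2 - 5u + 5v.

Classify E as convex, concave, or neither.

E is quadratic, so its Hessian is the constant matrix H = [[-8, -4], [-4, -10]].
det(H) = 64, tr(H) = -18.
det(H) > 0 and tr(H) < 0, so H is negative definite everywhere: concave.

concave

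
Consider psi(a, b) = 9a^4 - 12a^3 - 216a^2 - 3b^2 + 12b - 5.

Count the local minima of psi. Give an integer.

0

psi separates as a function of a plus a function of b, so ∇psi=0 decouples.
∂psi/∂a = 36a(a - 4)(a + 3) = 0 at a ∈ {-3, 0, 4}; ∂psi/∂b = -6(b - 2) = 0 at b ∈ {2}.
The Hessian is diagonal: diag(psi_aa, psi_bb). Second derivatives: psi_aa(-3)=756, psi_aa(0)=-432, psi_aa(4)=1008; psi_bb(2)=-6.
Local minima occur where both diagonal entries positive: none. Count: 0.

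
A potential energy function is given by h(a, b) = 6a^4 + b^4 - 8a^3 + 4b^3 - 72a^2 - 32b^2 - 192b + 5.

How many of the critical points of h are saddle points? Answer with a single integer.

h separates as a function of a plus a function of b, so ∇h=0 decouples.
∂h/∂a = 24a(a - 3)(a + 2) = 0 at a ∈ {-2, 0, 3}; ∂h/∂b = 4(b - 4)(b + 3)(b + 4) = 0 at b ∈ {-4, -3, 4}.
The Hessian is diagonal: diag(h_aa, h_bb). Second derivatives: h_aa(-2)=240, h_aa(0)=-144, h_aa(3)=360; h_bb(-4)=32, h_bb(-3)=-28, h_bb(4)=224.
Saddle points occur where the two diagonal entries have opposite signs: (-2, -3), (0, -4), (0, 4), (3, -3). Count: 4.

4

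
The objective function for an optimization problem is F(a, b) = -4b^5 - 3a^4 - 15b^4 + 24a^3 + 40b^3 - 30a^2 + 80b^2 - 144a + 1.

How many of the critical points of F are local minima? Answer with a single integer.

F separates as a function of a plus a function of b, so ∇F=0 decouples.
∂F/∂a = -12(a - 4)(a - 3)(a + 1) = 0 at a ∈ {-1, 3, 4}; ∂F/∂b = -20b(b - 2)(b + 1)(b + 4) = 0 at b ∈ {-4, -1, 0, 2}.
The Hessian is diagonal: diag(F_aa, F_bb). Second derivatives: F_aa(-1)=-240, F_aa(3)=48, F_aa(4)=-60; F_bb(-4)=1440, F_bb(-1)=-180, F_bb(0)=160, F_bb(2)=-720.
Local minima occur where both diagonal entries positive: (3, -4), (3, 0). Count: 2.

2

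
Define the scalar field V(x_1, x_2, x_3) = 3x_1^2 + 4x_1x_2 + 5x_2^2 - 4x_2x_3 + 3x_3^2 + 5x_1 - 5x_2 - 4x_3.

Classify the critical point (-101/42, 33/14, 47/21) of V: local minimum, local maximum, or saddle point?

local minimum

The Hessian is constant: H = [[6, 4, 0], [4, 10, -4], [0, -4, 6]].
Leading principal minors: Δ₁ = 6, Δ₂ = 44, Δ₃ = 168.
All leading minors are positive, so H is positive definite: a local minimum.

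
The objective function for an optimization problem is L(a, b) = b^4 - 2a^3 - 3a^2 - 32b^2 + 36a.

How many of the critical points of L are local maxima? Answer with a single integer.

L separates as a function of a plus a function of b, so ∇L=0 decouples.
∂L/∂a = -6(a - 2)(a + 3) = 0 at a ∈ {-3, 2}; ∂L/∂b = 4b(b - 4)(b + 4) = 0 at b ∈ {-4, 0, 4}.
The Hessian is diagonal: diag(L_aa, L_bb). Second derivatives: L_aa(-3)=30, L_aa(2)=-30; L_bb(-4)=128, L_bb(0)=-64, L_bb(4)=128.
Local maxima occur where both diagonal entries negative: (2, 0). Count: 1.

1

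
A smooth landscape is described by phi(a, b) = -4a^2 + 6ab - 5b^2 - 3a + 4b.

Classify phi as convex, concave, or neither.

concave

phi is quadratic, so its Hessian is the constant matrix H = [[-8, 6], [6, -10]].
det(H) = 44, tr(H) = -18.
det(H) > 0 and tr(H) < 0, so H is negative definite everywhere: concave.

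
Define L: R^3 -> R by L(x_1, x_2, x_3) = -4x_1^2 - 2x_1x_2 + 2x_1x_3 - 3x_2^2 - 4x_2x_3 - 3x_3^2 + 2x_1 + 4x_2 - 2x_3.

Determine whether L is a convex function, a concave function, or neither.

concave

L is quadratic, so its Hessian is the constant matrix H = [[-8, -2, 2], [-2, -6, -4], [2, -4, -6]].
Leading principal minors: -8, 44, -80.
Signs alternate −, +, − ⇒ H ≺ 0 ⇒ concave.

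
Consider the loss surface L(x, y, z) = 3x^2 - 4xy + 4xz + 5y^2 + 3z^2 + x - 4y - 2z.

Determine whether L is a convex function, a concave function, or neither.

L is quadratic, so its Hessian is the constant matrix H = [[6, -4, 4], [-4, 10, 0], [4, 0, 6]].
Leading principal minors: 6, 44, 104.
All positive ⇒ H ≻ 0 ⇒ convex.

convex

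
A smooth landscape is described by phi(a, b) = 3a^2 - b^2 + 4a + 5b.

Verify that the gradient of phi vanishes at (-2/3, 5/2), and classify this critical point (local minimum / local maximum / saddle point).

∇phi = (6a + 4, -2b + 5); substituting (-2/3, 5/2) gives ∇phi = (0, 0), so (-2/3, 5/2) is indeed a critical point.
The Hessian of phi is constant: H = [[6, 0], [0, -2]].
det(H) = 6·(-2) − 0² = -12.
Since det(H) < 0, H is indefinite and the critical point is a saddle point.

saddle point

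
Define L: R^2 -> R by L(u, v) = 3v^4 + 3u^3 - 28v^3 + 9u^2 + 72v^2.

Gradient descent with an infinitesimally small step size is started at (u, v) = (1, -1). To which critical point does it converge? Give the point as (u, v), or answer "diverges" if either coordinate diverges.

L is separable, so gradient descent decouples: u follows -∂L/∂u, v follows -∂L/∂v.
∂L/∂u = 9u(u + 2); at u=1 this is 27, so u decreases.
∂L/∂v = 12v(v - 4)(v - 3); at v=-1 this is -240, so v increases.
u converges to its nearest critical value 0 (a local min of the u-part); v converges to 0. The iterate converges to (0, 0).

(0, 0)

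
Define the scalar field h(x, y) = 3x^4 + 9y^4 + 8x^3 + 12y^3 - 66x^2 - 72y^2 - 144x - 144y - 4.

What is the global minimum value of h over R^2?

h(x,y) separates as P(x) + Q(y) − 4, so its minimum is min P + min Q − 4.
P'(x) = 12(x - 3)(x + 1)(x + 4) vanishes at x ∈ {-4, -1, 3}; Q'(y) = 36(y - 2)(y + 1)(y + 2) vanishes at y ∈ {-2, -1, 2}.
Local minima of P (where P''>0): P(-4)=-224, P(3)=-567. Local minima of Q: Q(-2)=48, Q(2)=-336.
So the global minimum of h is P(3) + Q(2) − 4 = -567 − 336 − 4 = -907, attained at (3, 2).

-907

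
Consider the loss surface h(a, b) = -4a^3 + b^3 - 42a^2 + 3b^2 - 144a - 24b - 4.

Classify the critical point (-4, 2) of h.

local minimum

The mixed partial ∂²h/∂a∂b is 0, so the Hessian at any point is diag(h_aa, h_bb) = diag(-12(2a + 7), 6(b + 1)).
At (-4, 2): H = diag(12, 18).
Both eigenvalues are positive, so H is positive definite: a local minimum.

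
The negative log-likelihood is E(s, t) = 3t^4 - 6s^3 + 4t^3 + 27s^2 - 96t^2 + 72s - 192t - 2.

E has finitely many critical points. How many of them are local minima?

E separates as a function of s plus a function of t, so ∇E=0 decouples.
∂E/∂s = -18(s - 4)(s + 1) = 0 at s ∈ {-1, 4}; ∂E/∂t = 12(t - 4)(t + 1)(t + 4) = 0 at t ∈ {-4, -1, 4}.
The Hessian is diagonal: diag(E_ss, E_tt). Second derivatives: E_ss(-1)=90, E_ss(4)=-90; E_tt(-4)=288, E_tt(-1)=-180, E_tt(4)=480.
Local minima occur where both diagonal entries positive: (-1, -4), (-1, 4). Count: 2.

2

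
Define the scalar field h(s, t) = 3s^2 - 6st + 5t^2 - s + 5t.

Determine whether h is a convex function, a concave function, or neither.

convex

h is quadratic, so its Hessian is the constant matrix H = [[6, -6], [-6, 10]].
det(H) = 24, tr(H) = 16.
det(H) > 0 and tr(H) > 0, so H is positive definite everywhere: convex.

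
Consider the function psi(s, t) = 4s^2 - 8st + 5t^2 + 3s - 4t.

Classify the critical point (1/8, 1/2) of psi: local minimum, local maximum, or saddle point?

The Hessian of psi is constant: H = [[8, -8], [-8, 10]].
det(H) = 8·10 − (-8)² = 16.
det(H) > 0 and tr(H) = 18 > 0, so H is positive definite and the point is a local minimum.

local minimum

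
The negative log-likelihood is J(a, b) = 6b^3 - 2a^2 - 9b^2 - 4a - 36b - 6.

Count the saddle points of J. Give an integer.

1

J separates as a function of a plus a function of b, so ∇J=0 decouples.
∂J/∂a = -4(a + 1) = 0 at a ∈ {-1}; ∂J/∂b = 18(b - 2)(b + 1) = 0 at b ∈ {-1, 2}.
The Hessian is diagonal: diag(J_aa, J_bb). Second derivatives: J_aa(-1)=-4; J_bb(-1)=-54, J_bb(2)=54.
Saddle points occur where the two diagonal entries have opposite signs: (-1, 2). Count: 1.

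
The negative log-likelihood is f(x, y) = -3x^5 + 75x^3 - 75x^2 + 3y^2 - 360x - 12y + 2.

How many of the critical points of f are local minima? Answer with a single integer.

f separates as a function of x plus a function of y, so ∇f=0 decouples.
∂f/∂x = -15(x - 3)(x - 2)(x + 1)(x + 4) = 0 at x ∈ {-4, -1, 2, 3}; ∂f/∂y = 6(y - 2) = 0 at y ∈ {2}.
The Hessian is diagonal: diag(f_xx, f_yy). Second derivatives: f_xx(-4)=1890, f_xx(-1)=-540, f_xx(2)=270, f_xx(3)=-420; f_yy(2)=6.
Local minima occur where both diagonal entries positive: (-4, 2), (2, 2). Count: 2.

2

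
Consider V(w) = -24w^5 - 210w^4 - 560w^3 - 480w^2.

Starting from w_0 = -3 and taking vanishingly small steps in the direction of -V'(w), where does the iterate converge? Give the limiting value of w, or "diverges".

V'(w) = -120w(w + 1)(w + 2)(w + 4), so V'(-3) = 720.
Gradient descent moves in the -V' direction, i.e. w is decreasing.
The nearest critical point in that direction is w = -4, where V'' = 2880 > 0 (a local minimum). The iterate converges there.

-4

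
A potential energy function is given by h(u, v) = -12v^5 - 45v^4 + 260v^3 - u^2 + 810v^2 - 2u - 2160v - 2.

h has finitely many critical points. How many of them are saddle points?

h separates as a function of u plus a function of v, so ∇h=0 decouples.
∂h/∂u = -2(u + 1) = 0 at u ∈ {-1}; ∂h/∂v = -60(v - 3)(v - 1)(v + 3)(v + 4) = 0 at v ∈ {-4, -3, 1, 3}.
The Hessian is diagonal: diag(h_uu, h_vv). Second derivatives: h_uu(-1)=-2; h_vv(-4)=2100, h_vv(-3)=-1440, h_vv(1)=2400, h_vv(3)=-5040.
Saddle points occur where the two diagonal entries have opposite signs: (-1, -4), (-1, 1). Count: 2.

2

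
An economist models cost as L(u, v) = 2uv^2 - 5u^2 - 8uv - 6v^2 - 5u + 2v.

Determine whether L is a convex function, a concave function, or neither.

neither

The term 2uv^2 is cubic, so the Hessian is not constant.
∂²L/∂v² = 4u - 12, which takes both signs as u varies (negative for sufficiently negative u). A diagonal entry of the Hessian changing sign means the Hessian is neither positive- nor negative-semidefinite on all of R^2.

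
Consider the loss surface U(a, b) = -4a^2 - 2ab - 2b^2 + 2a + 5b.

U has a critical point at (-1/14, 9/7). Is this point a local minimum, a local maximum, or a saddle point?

The Hessian of U is constant: H = [[-8, -2], [-2, -4]].
det(H) = (-8)·(-4) − (-2)² = 28.
det(H) > 0 and tr(H) = -12 < 0, so H is negative definite and the point is a local maximum.

local maximum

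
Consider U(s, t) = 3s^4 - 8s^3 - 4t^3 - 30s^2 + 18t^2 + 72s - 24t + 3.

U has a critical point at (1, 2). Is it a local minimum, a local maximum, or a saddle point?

The mixed partial ∂²U/∂s∂t is 0, so the Hessian at any point is diag(U_ss, U_tt) = diag(12(3s^2 - 4s - 5), 12(-2t + 3)).
At (1, 2): H = diag(-72, -12).
Both eigenvalues are negative, so H is negative definite: a local maximum.

local maximum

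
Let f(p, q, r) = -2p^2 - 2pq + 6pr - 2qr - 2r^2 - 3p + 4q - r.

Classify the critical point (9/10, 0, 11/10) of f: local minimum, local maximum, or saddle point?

saddle point

The Hessian is constant: H = [[-4, -2, 6], [-2, 0, -2], [6, -2, -4]].
Leading principal minors: Δ₁ = -4, Δ₂ = -4, Δ₃ = 80.
The minors fit neither the all-positive nor the alternating-sign pattern, so H is indefinite: a saddle point.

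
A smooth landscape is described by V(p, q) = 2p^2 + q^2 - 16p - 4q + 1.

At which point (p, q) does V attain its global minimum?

V(p,q) separates as A(p) + B(q) + 1, so its minimum is min A + min B + 1.
A'(p) = 4p - 16 vanishes at p ∈ {4}; B'(q) = 2q - 4 vanishes at q ∈ {2}.
Local minima of A (where A''>0): A(4)=-32. Local minima of B: B(2)=-4.
So the global minimum of V is A(4) + B(2) + 1 = -32 − 4 + 1 = -35, attained at (4, 2).

(4, 2)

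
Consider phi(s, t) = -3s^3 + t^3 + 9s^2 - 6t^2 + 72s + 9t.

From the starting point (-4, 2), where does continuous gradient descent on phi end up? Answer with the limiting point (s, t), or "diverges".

(-2, 3)

phi is separable, so gradient descent decouples: s follows -∂phi/∂s, t follows -∂phi/∂t.
∂phi/∂s = -9(s - 4)(s + 2); at s=-4 this is -144, so s increases.
∂phi/∂t = 3(t - 3)(t - 1); at t=2 this is -3, so t increases.
s converges to its nearest critical value -2 (a local min of the s-part); t converges to 3. The iterate converges to (-2, 3).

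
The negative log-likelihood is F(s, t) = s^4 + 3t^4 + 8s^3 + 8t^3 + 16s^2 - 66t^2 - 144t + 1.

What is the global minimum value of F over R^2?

-566

F(s,t) separates as P(s) + Q(t) + 1, so its minimum is min P + min Q + 1.
P'(s) = 4s(s + 2)(s + 4) vanishes at s ∈ {-4, -2, 0}; Q'(t) = 12(t - 3)(t + 1)(t + 4) vanishes at t ∈ {-4, -1, 3}.
Local minima of P (where P''>0): P(-4)=0, P(0)=0. Local minima of Q: Q(-4)=-224, Q(3)=-567.
So the global minimum of F is P(-4) + Q(3) + 1 = 0 − 567 + 1 = -566, attained at (-4, 3).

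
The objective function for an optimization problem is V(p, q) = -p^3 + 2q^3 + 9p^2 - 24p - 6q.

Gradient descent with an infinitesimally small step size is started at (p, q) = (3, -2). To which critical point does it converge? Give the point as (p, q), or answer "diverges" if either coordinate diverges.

V is separable, so gradient descent decouples: p follows -∂V/∂p, q follows -∂V/∂q.
∂V/∂p = -3(p - 4)(p - 2); at p=3 this is 3, so p decreases.
∂V/∂q = 6(q - 1)(q + 1); at q=-2 this is 18, so q decreases.
The q-coordinate has no critical point in that direction and runs off to infinity.

diverges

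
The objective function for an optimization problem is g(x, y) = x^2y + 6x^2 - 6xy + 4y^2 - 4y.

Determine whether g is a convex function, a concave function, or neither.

The term x^2y is cubic, so the Hessian is not constant.
∂²g/∂x² = 2y + 12, which takes both signs as y varies (negative for sufficiently negative y). A diagonal entry of the Hessian changing sign means the Hessian is neither positive- nor negative-semidefinite on all of R^2.

neither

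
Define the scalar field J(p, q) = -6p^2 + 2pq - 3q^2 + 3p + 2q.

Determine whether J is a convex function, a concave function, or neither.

concave

J is quadratic, so its Hessian is the constant matrix H = [[-12, 2], [2, -6]].
det(H) = 68, tr(H) = -18.
det(H) > 0 and tr(H) < 0, so H is negative definite everywhere: concave.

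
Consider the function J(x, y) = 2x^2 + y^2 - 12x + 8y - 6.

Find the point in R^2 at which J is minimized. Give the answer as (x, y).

J(x,y) separates as P(x) + Q(y) − 6, so its minimum is min P + min Q − 6.
P'(x) = 4x - 12 vanishes at x ∈ {3}; Q'(y) = 2y + 8 vanishes at y ∈ {-4}.
Local minima of P (where P''>0): P(3)=-18. Local minima of Q: Q(-4)=-16.
So the global minimum of J is P(3) + Q(-4) − 6 = -18 − 16 − 6 = -40, attained at (3, -4).

(3, -4)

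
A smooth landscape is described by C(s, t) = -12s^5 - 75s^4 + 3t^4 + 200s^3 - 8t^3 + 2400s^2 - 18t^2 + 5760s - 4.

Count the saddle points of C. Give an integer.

C separates as a function of s plus a function of t, so ∇C=0 decouples.
∂C/∂s = -60(s - 4)(s + 2)(s + 3)(s + 4) = 0 at s ∈ {-4, -3, -2, 4}; ∂C/∂t = 12t(t - 3)(t + 1) = 0 at t ∈ {-1, 0, 3}.
The Hessian is diagonal: diag(C_ss, C_tt). Second derivatives: C_ss(-4)=960, C_ss(-3)=-420, C_ss(-2)=720, C_ss(4)=-20160; C_tt(-1)=48, C_tt(0)=-36, C_tt(3)=144.
Saddle points occur where the two diagonal entries have opposite signs: (-4, 0), (-3, -1), (-3, 3), (-2, 0), (4, -1), (4, 3). Count: 6.

6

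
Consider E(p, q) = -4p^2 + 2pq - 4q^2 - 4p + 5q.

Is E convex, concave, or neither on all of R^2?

concave

E is quadratic, so its Hessian is the constant matrix H = [[-8, 2], [2, -8]].
det(H) = 60, tr(H) = -16.
det(H) > 0 and tr(H) < 0, so H is negative definite everywhere: concave.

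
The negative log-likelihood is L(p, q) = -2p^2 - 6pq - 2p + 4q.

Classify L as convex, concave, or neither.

neither

L is quadratic, so its Hessian is the constant matrix H = [[-4, -6], [-6, 0]].
det(H) = -36, tr(H) = -4.
det(H) < 0, so H is indefinite: neither convex nor concave.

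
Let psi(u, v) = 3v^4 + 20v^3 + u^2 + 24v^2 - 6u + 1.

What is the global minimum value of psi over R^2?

-136

psi(u,v) separates as P(u) + Q(v) + 1, so its minimum is min P + min Q + 1.
P'(u) = 2u - 6 vanishes at u ∈ {3}; Q'(v) = 12v(v + 1)(v + 4) vanishes at v ∈ {-4, -1, 0}.
Local minima of P (where P''>0): P(3)=-9. Local minima of Q: Q(-4)=-128, Q(0)=0.
So the global minimum of psi is P(3) + Q(-4) + 1 = -9 − 128 + 1 = -136, attained at (3, -4).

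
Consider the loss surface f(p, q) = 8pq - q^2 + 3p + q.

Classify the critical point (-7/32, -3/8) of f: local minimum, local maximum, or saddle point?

saddle point

The Hessian of f is constant: H = [[0, 8], [8, -2]].
det(H) = 0·(-2) − 8² = -64.
Since det(H) < 0, H is indefinite and the critical point is a saddle point.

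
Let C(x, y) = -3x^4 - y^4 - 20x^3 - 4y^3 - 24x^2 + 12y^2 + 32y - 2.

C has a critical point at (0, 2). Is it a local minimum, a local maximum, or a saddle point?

The mixed partial ∂²C/∂x∂y is 0, so the Hessian at any point is diag(C_xx, C_yy) = diag(-12(3x^2 + 10x + 4), 12(-y^2 - 2y + 2)).
At (0, 2): H = diag(-48, -72).
Both eigenvalues are negative, so H is negative definite: a local maximum.

local maximum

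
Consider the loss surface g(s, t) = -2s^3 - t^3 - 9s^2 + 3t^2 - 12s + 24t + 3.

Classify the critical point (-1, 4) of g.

The mixed partial ∂²g/∂s∂t is 0, so the Hessian at any point is diag(g_ss, g_tt) = diag(-6(2s + 3), 6(-t + 1)).
At (-1, 4): H = diag(-6, -18).
Both eigenvalues are negative, so H is negative definite: a local maximum.

local maximum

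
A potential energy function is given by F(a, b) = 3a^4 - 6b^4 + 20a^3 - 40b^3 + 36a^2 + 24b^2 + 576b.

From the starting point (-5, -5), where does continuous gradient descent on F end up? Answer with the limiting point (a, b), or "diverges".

diverges

F is separable, so gradient descent decouples: a follows -∂F/∂a, b follows -∂F/∂b.
∂F/∂a = 12a(a + 2)(a + 3); at a=-5 this is -360, so a increases.
∂F/∂b = -24(b - 2)(b + 3)(b + 4); at b=-5 this is 336, so b decreases.
The b-coordinate has no critical point in that direction and runs off to infinity.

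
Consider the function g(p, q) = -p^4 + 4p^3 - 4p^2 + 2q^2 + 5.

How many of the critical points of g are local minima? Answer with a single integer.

g separates as a function of p plus a function of q, so ∇g=0 decouples.
∂g/∂p = -4p(p - 2)(p - 1) = 0 at p ∈ {0, 1, 2}; ∂g/∂q = 4q = 0 at q ∈ {0}.
The Hessian is diagonal: diag(g_pp, g_qq). Second derivatives: g_pp(0)=-8, g_pp(1)=4, g_pp(2)=-8; g_qq(0)=4.
Local minima occur where both diagonal entries positive: (1, 0). Count: 1.

1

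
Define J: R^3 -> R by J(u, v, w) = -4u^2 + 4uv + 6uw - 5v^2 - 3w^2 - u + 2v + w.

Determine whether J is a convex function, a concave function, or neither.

J is quadratic, so its Hessian is the constant matrix H = [[-8, 4, 6], [4, -10, 0], [6, 0, -6]].
Leading principal minors: -8, 64, -24.
Signs alternate −, +, − ⇒ H ≺ 0 ⇒ concave.

concave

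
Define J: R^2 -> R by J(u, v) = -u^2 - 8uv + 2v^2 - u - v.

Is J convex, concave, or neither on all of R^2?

neither

J is quadratic, so its Hessian is the constant matrix H = [[-2, -8], [-8, 4]].
det(H) = -72, tr(H) = 2.
det(H) < 0, so H is indefinite: neither convex nor concave.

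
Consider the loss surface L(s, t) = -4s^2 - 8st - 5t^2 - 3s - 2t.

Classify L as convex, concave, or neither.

L is quadratic, so its Hessian is the constant matrix H = [[-8, -8], [-8, -10]].
det(H) = 16, tr(H) = -18.
det(H) > 0 and tr(H) < 0, so H is negative definite everywhere: concave.

concave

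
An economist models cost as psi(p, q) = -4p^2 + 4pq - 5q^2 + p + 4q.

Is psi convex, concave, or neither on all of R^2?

psi is quadratic, so its Hessian is the constant matrix H = [[-8, 4], [4, -10]].
det(H) = 64, tr(H) = -18.
det(H) > 0 and tr(H) < 0, so H is negative definite everywhere: concave.

concave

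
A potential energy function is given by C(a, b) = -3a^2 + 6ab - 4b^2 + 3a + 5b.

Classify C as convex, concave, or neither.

concave

C is quadratic, so its Hessian is the constant matrix H = [[-6, 6], [6, -8]].
det(H) = 12, tr(H) = -14.
det(H) > 0 and tr(H) < 0, so H is negative definite everywhere: concave.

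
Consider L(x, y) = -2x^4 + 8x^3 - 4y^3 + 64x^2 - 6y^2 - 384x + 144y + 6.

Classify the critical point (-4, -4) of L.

The mixed partial ∂²L/∂x∂y is 0, so the Hessian at any point is diag(L_xx, L_yy) = diag(8(-3x^2 + 6x + 16), -12(2y + 1)).
At (-4, -4): H = diag(-448, 84).
The eigenvalues have opposite signs, so H is indefinite: a saddle point.

saddle point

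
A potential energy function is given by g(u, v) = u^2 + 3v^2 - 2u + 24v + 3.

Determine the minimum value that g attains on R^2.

-46

g(u,v) separates as P(u) + Q(v) + 3, so its minimum is min P + min Q + 3.
P'(u) = 2u - 2 vanishes at u ∈ {1}; Q'(v) = 6v + 24 vanishes at v ∈ {-4}.
Local minima of P (where P''>0): P(1)=-1. Local minima of Q: Q(-4)=-48.
So the global minimum of g is P(1) + Q(-4) + 3 = -1 − 48 + 3 = -46, attained at (1, -4).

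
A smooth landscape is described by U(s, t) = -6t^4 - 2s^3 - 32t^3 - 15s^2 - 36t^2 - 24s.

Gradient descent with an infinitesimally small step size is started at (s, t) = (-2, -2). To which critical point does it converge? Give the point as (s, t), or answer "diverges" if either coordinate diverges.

(-4, -1)

U is separable, so gradient descent decouples: s follows -∂U/∂s, t follows -∂U/∂t.
∂U/∂s = -6(s + 1)(s + 4); at s=-2 this is 12, so s decreases.
∂U/∂t = -24t(t + 1)(t + 3); at t=-2 this is -48, so t increases.
s converges to its nearest critical value -4 (a local min of the s-part); t converges to -1. The iterate converges to (-4, -1).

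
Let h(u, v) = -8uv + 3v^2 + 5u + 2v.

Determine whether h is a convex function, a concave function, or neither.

neither

h is quadratic, so its Hessian is the constant matrix H = [[0, -8], [-8, 6]].
det(H) = -64, tr(H) = 6.
det(H) < 0, so H is indefinite: neither convex nor concave.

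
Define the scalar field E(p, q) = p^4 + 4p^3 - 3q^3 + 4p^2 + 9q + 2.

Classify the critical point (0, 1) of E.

The mixed partial ∂²E/∂p∂q is 0, so the Hessian at any point is diag(E_pp, E_qq) = diag(4(3p^2 + 6p + 2), -18q).
At (0, 1): H = diag(8, -18).
The eigenvalues have opposite signs, so H is indefinite: a saddle point.

saddle point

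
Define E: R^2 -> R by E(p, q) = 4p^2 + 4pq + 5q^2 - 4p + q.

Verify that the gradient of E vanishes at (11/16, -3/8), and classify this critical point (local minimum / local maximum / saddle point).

local minimum

∇E = (8p + 4q - 4, 4p + 10q + 1); substituting (11/16, -3/8) gives ∇E = (0, 0), so (11/16, -3/8) is indeed a critical point.
The Hessian of E is constant: H = [[8, 4], [4, 10]].
det(H) = 8·10 − 4² = 64.
det(H) > 0 and tr(H) = 18 > 0, so H is positive definite and the point is a local minimum.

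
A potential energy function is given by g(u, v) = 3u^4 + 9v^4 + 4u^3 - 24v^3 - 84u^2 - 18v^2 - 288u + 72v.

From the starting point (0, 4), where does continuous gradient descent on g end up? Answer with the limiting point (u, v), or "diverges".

g is separable, so gradient descent decouples: u follows -∂g/∂u, v follows -∂g/∂v.
∂g/∂u = 12(u - 4)(u + 2)(u + 3); at u=0 this is -288, so u increases.
∂g/∂v = 36(v - 2)(v - 1)(v + 1); at v=4 this is 1080, so v decreases.
u converges to its nearest critical value 4 (a local min of the u-part); v converges to 2. The iterate converges to (4, 2).

(4, 2)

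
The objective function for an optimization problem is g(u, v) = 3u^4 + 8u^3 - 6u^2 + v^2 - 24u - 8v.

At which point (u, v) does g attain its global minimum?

g(u,v) separates as P(u) + Q(v), so its minimum is min P + min Q.
P'(u) = 12(u - 1)(u + 1)(u + 2) vanishes at u ∈ {-2, -1, 1}; Q'(v) = 2v - 8 vanishes at v ∈ {4}.
Local minima of P (where P''>0): P(-2)=8, P(1)=-19. Local minima of Q: Q(4)=-16.
So the global minimum of g is P(1) + Q(4) = -19 − 16 = -35, attained at (1, 4).

(1, 4)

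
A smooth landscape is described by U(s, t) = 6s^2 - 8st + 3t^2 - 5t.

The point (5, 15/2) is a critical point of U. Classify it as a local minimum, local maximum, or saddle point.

local minimum

The Hessian of U is constant: H = [[12, -8], [-8, 6]].
det(H) = 12·6 − (-8)² = 8.
det(H) > 0 and tr(H) = 18 > 0, so H is positive definite and the point is a local minimum.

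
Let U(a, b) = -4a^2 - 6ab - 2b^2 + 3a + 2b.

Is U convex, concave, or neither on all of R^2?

neither

U is quadratic, so its Hessian is the constant matrix H = [[-8, -6], [-6, -4]].
det(H) = -4, tr(H) = -12.
det(H) < 0, so H is indefinite: neither convex nor concave.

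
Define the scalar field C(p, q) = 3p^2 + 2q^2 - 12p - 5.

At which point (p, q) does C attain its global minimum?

C(p,q) separates as A(p) + B(q) − 5, so its minimum is min A + min B − 5.
A'(p) = 6p - 12 vanishes at p ∈ {2}; B'(q) = 4q vanishes at q ∈ {0}.
Local minima of A (where A''>0): A(2)=-12. Local minima of B: B(0)=0.
So the global minimum of C is A(2) + B(0) − 5 = -12 + 0 − 5 = -17, attained at (2, 0).

(2, 0)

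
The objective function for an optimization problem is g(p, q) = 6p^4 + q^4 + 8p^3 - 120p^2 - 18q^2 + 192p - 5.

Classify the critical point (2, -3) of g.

local minimum

The mixed partial ∂²g/∂p∂q is 0, so the Hessian at any point is diag(g_pp, g_qq) = diag(24(3p^2 + 2p - 10), 12(q^2 - 3)).
At (2, -3): H = diag(144, 72).
Both eigenvalues are positive, so H is positive definite: a local minimum.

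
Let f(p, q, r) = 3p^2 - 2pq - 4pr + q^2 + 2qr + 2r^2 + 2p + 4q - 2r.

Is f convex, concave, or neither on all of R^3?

f is quadratic, so its Hessian is the constant matrix H = [[6, -2, -4], [-2, 2, 2], [-4, 2, 4]].
Leading principal minors: 6, 8, 8.
All positive ⇒ H ≻ 0 ⇒ convex.

convex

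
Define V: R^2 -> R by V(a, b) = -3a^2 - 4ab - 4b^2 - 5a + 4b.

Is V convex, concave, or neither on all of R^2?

V is quadratic, so its Hessian is the constant matrix H = [[-6, -4], [-4, -8]].
det(H) = 32, tr(H) = -14.
det(H) > 0 and tr(H) < 0, so H is negative definite everywhere: concave.

concave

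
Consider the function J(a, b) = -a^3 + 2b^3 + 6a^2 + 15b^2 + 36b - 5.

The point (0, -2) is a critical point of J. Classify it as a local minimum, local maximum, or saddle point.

local minimum

The mixed partial ∂²J/∂a∂b is 0, so the Hessian at any point is diag(J_aa, J_bb) = diag(6(-a + 2), 6(2b + 5)).
At (0, -2): H = diag(12, 6).
Both eigenvalues are positive, so H is positive definite: a local minimum.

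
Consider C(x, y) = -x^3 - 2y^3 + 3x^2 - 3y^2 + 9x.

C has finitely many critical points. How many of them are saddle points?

2

C separates as a function of x plus a function of y, so ∇C=0 decouples.
∂C/∂x = -3(x - 3)(x + 1) = 0 at x ∈ {-1, 3}; ∂C/∂y = -6y(y + 1) = 0 at y ∈ {-1, 0}.
The Hessian is diagonal: diag(C_xx, C_yy). Second derivatives: C_xx(-1)=12, C_xx(3)=-12; C_yy(-1)=6, C_yy(0)=-6.
Saddle points occur where the two diagonal entries have opposite signs: (-1, 0), (3, -1). Count: 2.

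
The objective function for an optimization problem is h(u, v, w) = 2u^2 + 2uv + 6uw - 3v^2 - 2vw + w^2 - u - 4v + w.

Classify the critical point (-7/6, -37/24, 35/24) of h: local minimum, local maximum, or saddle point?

saddle point

The Hessian is constant: H = [[4, 2, 6], [2, -6, -2], [6, -2, 2]].
Leading principal minors: Δ₁ = 4, Δ₂ = -28, Δ₃ = 96.
The minors fit neither the all-positive nor the alternating-sign pattern, so H is indefinite: a saddle point.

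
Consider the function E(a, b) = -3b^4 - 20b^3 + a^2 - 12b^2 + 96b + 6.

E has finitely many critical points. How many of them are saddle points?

2

E separates as a function of a plus a function of b, so ∇E=0 decouples.
∂E/∂a = 2a = 0 at a ∈ {0}; ∂E/∂b = -12(b - 1)(b + 2)(b + 4) = 0 at b ∈ {-4, -2, 1}.
The Hessian is diagonal: diag(E_aa, E_bb). Second derivatives: E_aa(0)=2; E_bb(-4)=-120, E_bb(-2)=72, E_bb(1)=-180.
Saddle points occur where the two diagonal entries have opposite signs: (0, -4), (0, 1). Count: 2.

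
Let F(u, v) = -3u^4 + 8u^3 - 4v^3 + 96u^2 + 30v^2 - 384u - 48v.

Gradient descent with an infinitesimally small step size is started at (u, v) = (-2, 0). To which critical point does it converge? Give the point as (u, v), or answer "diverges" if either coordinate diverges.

F is separable, so gradient descent decouples: u follows -∂F/∂u, v follows -∂F/∂v.
∂F/∂u = -12(u - 4)(u - 2)(u + 4); at u=-2 this is -576, so u increases.
∂F/∂v = -12(v - 4)(v - 1); at v=0 this is -48, so v increases.
u converges to its nearest critical value 2 (a local min of the u-part); v converges to 1. The iterate converges to (2, 1).

(2, 1)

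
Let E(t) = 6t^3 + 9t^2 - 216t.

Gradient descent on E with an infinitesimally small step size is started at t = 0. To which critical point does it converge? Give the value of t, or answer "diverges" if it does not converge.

E'(t) = 18(t - 3)(t + 4), so E'(0) = -216.
Gradient descent moves in the -E' direction, i.e. t is increasing.
The nearest critical point in that direction is t = 3, where E'' = 126 > 0 (a local minimum). The iterate converges there.

3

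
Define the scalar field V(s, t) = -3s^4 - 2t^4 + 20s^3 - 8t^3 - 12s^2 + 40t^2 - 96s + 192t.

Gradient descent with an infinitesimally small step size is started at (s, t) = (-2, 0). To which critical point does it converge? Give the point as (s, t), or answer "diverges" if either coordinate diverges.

V is separable, so gradient descent decouples: s follows -∂V/∂s, t follows -∂V/∂t.
∂V/∂s = -12(s - 4)(s - 2)(s + 1); at s=-2 this is 288, so s decreases.
∂V/∂t = -8(t - 3)(t + 2)(t + 4); at t=0 this is 192, so t decreases.
The s-coordinate has no critical point in that direction and runs off to infinity.

diverges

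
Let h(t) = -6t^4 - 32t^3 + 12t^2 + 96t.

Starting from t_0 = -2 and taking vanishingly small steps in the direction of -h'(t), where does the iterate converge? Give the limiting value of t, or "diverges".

h'(t) = -24(t - 1)(t + 1)(t + 4), so h'(-2) = -144.
Gradient descent moves in the -h' direction, i.e. t is increasing.
The nearest critical point in that direction is t = -1, where h'' = 144 > 0 (a local minimum). The iterate converges there.

-1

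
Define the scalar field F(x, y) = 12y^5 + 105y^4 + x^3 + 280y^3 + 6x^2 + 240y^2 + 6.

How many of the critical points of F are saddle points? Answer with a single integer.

F separates as a function of x plus a function of y, so ∇F=0 decouples.
∂F/∂x = 3x(x + 4) = 0 at x ∈ {-4, 0}; ∂F/∂y = 60y(y + 1)(y + 2)(y + 4) = 0 at y ∈ {-4, -2, -1, 0}.
The Hessian is diagonal: diag(F_xx, F_yy). Second derivatives: F_xx(-4)=-12, F_xx(0)=12; F_yy(-4)=-1440, F_yy(-2)=240, F_yy(-1)=-180, F_yy(0)=480.
Saddle points occur where the two diagonal entries have opposite signs: (-4, -2), (-4, 0), (0, -4), (0, -1). Count: 4.

4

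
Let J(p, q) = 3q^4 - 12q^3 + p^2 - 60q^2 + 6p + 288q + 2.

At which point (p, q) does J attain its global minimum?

J(p,q) separates as A(p) + B(q) + 2, so its minimum is min A + min B + 2.
A'(p) = 2p + 6 vanishes at p ∈ {-3}; B'(q) = 12(q - 4)(q - 2)(q + 3) vanishes at q ∈ {-3, 2, 4}.
Local minima of A (where A''>0): A(-3)=-9. Local minima of B: B(-3)=-837, B(4)=192.
So the global minimum of J is A(-3) + B(-3) + 2 = -9 − 837 + 2 = -844, attained at (-3, -3).

(-3, -3)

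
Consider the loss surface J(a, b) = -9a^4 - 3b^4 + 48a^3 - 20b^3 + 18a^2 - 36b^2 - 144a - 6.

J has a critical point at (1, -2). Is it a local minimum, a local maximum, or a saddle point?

local minimum

The mixed partial ∂²J/∂a∂b is 0, so the Hessian at any point is diag(J_aa, J_bb) = diag(36(-3a^2 + 8a + 1), -12(3b^2 + 10b + 6)).
At (1, -2): H = diag(216, 24).
Both eigenvalues are positive, so H is positive definite: a local minimum.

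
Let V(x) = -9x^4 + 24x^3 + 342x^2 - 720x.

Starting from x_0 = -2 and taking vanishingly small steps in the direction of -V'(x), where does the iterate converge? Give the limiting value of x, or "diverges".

1

V'(x) = -36(x - 5)(x - 1)(x + 4), so V'(-2) = -1512.
Gradient descent moves in the -V' direction, i.e. x is increasing.
The nearest critical point in that direction is x = 1, where V'' = 720 > 0 (a local minimum). The iterate converges there.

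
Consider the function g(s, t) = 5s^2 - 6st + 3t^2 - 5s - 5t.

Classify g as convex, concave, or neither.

g is quadratic, so its Hessian is the constant matrix H = [[10, -6], [-6, 6]].
det(H) = 24, tr(H) = 16.
det(H) > 0 and tr(H) > 0, so H is positive definite everywhere: convex.

convex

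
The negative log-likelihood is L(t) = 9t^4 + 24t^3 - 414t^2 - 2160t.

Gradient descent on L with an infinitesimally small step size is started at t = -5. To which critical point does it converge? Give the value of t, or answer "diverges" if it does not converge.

L'(t) = 36(t - 5)(t + 3)(t + 4), so L'(-5) = -720.
Gradient descent moves in the -L' direction, i.e. t is increasing.
The nearest critical point in that direction is t = -4, where L'' = 324 > 0 (a local minimum). The iterate converges there.

-4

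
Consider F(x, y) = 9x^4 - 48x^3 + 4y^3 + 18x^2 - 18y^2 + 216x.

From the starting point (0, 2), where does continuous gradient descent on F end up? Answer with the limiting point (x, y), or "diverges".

(-1, 3)

F is separable, so gradient descent decouples: x follows -∂F/∂x, y follows -∂F/∂y.
∂F/∂x = 36(x - 3)(x - 2)(x + 1); at x=0 this is 216, so x decreases.
∂F/∂y = 12y(y - 3); at y=2 this is -24, so y increases.
x converges to its nearest critical value -1 (a local min of the x-part); y converges to 3. The iterate converges to (-1, 3).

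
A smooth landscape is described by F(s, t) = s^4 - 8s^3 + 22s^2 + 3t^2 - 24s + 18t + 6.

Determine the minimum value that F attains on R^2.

F(s,t) separates as P(s) + Q(t) + 6, so its minimum is min P + min Q + 6.
P'(s) = 4(s - 3)(s - 2)(s - 1) vanishes at s ∈ {1, 2, 3}; Q'(t) = 6(t + 3) vanishes at t ∈ {-3}.
Local minima of P (where P''>0): P(1)=-9, P(3)=-9. Local minima of Q: Q(-3)=-27.
So the global minimum of F is P(1) + Q(-3) + 6 = -9 − 27 + 6 = -30, attained at (1, -3).

-30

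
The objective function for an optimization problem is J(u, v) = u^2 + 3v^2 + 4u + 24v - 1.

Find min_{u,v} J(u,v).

-53

J(u,v) separates as P(u) + Q(v) − 1, so its minimum is min P + min Q − 1.
P'(u) = 2u + 4 vanishes at u ∈ {-2}; Q'(v) = 6v + 24 vanishes at v ∈ {-4}.
Local minima of P (where P''>0): P(-2)=-4. Local minima of Q: Q(-4)=-48.
So the global minimum of J is P(-2) + Q(-4) − 1 = -4 − 48 − 1 = -53, attained at (-2, -4).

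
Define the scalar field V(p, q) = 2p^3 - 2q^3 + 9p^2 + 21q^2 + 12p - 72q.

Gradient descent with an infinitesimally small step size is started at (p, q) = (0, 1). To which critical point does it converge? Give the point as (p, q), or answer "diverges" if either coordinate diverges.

V is separable, so gradient descent decouples: p follows -∂V/∂p, q follows -∂V/∂q.
∂V/∂p = 6(p + 1)(p + 2); at p=0 this is 12, so p decreases.
∂V/∂q = -6(q - 4)(q - 3); at q=1 this is -36, so q increases.
p converges to its nearest critical value -1 (a local min of the p-part); q converges to 3. The iterate converges to (-1, 3).

(-1, 3)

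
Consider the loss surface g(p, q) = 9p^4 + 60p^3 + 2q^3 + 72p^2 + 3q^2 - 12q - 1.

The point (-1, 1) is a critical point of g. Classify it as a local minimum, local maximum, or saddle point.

saddle point

The mixed partial ∂²g/∂p∂q is 0, so the Hessian at any point is diag(g_pp, g_qq) = diag(36(3p^2 + 10p + 4), 6(2q + 1)).
At (-1, 1): H = diag(-108, 18).
The eigenvalues have opposite signs, so H is indefinite: a saddle point.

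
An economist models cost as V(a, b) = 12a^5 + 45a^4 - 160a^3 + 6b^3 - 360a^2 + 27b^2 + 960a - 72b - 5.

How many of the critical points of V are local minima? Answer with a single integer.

V separates as a function of a plus a function of b, so ∇V=0 decouples.
∂V/∂a = 60(a - 2)(a - 1)(a + 2)(a + 4) = 0 at a ∈ {-4, -2, 1, 2}; ∂V/∂b = 18(b - 1)(b + 4) = 0 at b ∈ {-4, 1}.
The Hessian is diagonal: diag(V_aa, V_bb). Second derivatives: V_aa(-4)=-3600, V_aa(-2)=1440, V_aa(1)=-900, V_aa(2)=1440; V_bb(-4)=-90, V_bb(1)=90.
Local minima occur where both diagonal entries positive: (-2, 1), (2, 1). Count: 2.

2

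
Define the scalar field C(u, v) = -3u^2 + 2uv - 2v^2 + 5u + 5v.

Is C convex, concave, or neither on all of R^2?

C is quadratic, so its Hessian is the constant matrix H = [[-6, 2], [2, -4]].
det(H) = 20, tr(H) = -10.
det(H) > 0 and tr(H) < 0, so H is negative definite everywhere: concave.

concave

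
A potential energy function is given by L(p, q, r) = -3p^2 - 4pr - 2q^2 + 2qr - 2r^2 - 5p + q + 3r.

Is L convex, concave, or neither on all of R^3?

concave

L is quadratic, so its Hessian is the constant matrix H = [[-6, 0, -4], [0, -4, 2], [-4, 2, -4]].
Leading principal minors: -6, 24, -8.
Signs alternate −, +, − ⇒ H ≺ 0 ⇒ concave.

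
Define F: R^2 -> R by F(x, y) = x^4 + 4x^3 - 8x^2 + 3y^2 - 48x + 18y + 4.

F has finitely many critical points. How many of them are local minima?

F separates as a function of x plus a function of y, so ∇F=0 decouples.
∂F/∂x = 4(x - 2)(x + 2)(x + 3) = 0 at x ∈ {-3, -2, 2}; ∂F/∂y = 6(y + 3) = 0 at y ∈ {-3}.
The Hessian is diagonal: diag(F_xx, F_yy). Second derivatives: F_xx(-3)=20, F_xx(-2)=-16, F_xx(2)=80; F_yy(-3)=6.
Local minima occur where both diagonal entries positive: (-3, -3), (2, -3). Count: 2.

2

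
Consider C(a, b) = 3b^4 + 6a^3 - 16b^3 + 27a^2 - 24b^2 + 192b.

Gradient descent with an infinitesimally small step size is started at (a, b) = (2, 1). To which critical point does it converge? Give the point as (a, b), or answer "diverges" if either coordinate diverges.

(0, -2)

C is separable, so gradient descent decouples: a follows -∂C/∂a, b follows -∂C/∂b.
∂C/∂a = 18a(a + 3); at a=2 this is 180, so a decreases.
∂C/∂b = 12(b - 4)(b - 2)(b + 2); at b=1 this is 108, so b decreases.
a converges to its nearest critical value 0 (a local min of the a-part); b converges to -2. The iterate converges to (0, -2).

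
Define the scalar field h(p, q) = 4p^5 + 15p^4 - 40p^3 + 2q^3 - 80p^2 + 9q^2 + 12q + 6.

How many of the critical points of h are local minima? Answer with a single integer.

2

h separates as a function of p plus a function of q, so ∇h=0 decouples.
∂h/∂p = 20p(p - 2)(p + 1)(p + 4) = 0 at p ∈ {-4, -1, 0, 2}; ∂h/∂q = 6(q + 1)(q + 2) = 0 at q ∈ {-2, -1}.
The Hessian is diagonal: diag(h_pp, h_qq). Second derivatives: h_pp(-4)=-1440, h_pp(-1)=180, h_pp(0)=-160, h_pp(2)=720; h_qq(-2)=-6, h_qq(-1)=6.
Local minima occur where both diagonal entries positive: (-1, -1), (2, -1). Count: 2.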